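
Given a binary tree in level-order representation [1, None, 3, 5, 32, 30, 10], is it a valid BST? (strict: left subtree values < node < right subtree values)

Level-order array: [1, None, 3, 5, 32, 30, 10]
Validate using subtree bounds (lo, hi): at each node, require lo < value < hi,
then recurse left with hi=value and right with lo=value.
Preorder trace (stopping at first violation):
  at node 1 with bounds (-inf, +inf): OK
  at node 3 with bounds (1, +inf): OK
  at node 5 with bounds (1, 3): VIOLATION
Node 5 violates its bound: not (1 < 5 < 3).
Result: Not a valid BST


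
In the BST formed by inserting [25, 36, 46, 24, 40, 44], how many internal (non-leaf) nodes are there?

Tree built from: [25, 36, 46, 24, 40, 44]
Tree (level-order array): [25, 24, 36, None, None, None, 46, 40, None, None, 44]
Rule: An internal node has at least one child.
Per-node child counts:
  node 25: 2 child(ren)
  node 24: 0 child(ren)
  node 36: 1 child(ren)
  node 46: 1 child(ren)
  node 40: 1 child(ren)
  node 44: 0 child(ren)
Matching nodes: [25, 36, 46, 40]
Count of internal (non-leaf) nodes: 4


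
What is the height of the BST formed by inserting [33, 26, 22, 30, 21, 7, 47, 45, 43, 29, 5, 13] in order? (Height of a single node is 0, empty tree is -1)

Insertion order: [33, 26, 22, 30, 21, 7, 47, 45, 43, 29, 5, 13]
Tree (level-order array): [33, 26, 47, 22, 30, 45, None, 21, None, 29, None, 43, None, 7, None, None, None, None, None, 5, 13]
Compute height bottom-up (empty subtree = -1):
  height(5) = 1 + max(-1, -1) = 0
  height(13) = 1 + max(-1, -1) = 0
  height(7) = 1 + max(0, 0) = 1
  height(21) = 1 + max(1, -1) = 2
  height(22) = 1 + max(2, -1) = 3
  height(29) = 1 + max(-1, -1) = 0
  height(30) = 1 + max(0, -1) = 1
  height(26) = 1 + max(3, 1) = 4
  height(43) = 1 + max(-1, -1) = 0
  height(45) = 1 + max(0, -1) = 1
  height(47) = 1 + max(1, -1) = 2
  height(33) = 1 + max(4, 2) = 5
Height = 5


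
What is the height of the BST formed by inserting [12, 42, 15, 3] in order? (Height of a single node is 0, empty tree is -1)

Insertion order: [12, 42, 15, 3]
Tree (level-order array): [12, 3, 42, None, None, 15]
Compute height bottom-up (empty subtree = -1):
  height(3) = 1 + max(-1, -1) = 0
  height(15) = 1 + max(-1, -1) = 0
  height(42) = 1 + max(0, -1) = 1
  height(12) = 1 + max(0, 1) = 2
Height = 2


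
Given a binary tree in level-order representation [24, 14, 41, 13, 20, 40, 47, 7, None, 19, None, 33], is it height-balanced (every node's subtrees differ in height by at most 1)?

Tree (level-order array): [24, 14, 41, 13, 20, 40, 47, 7, None, 19, None, 33]
Definition: a tree is height-balanced if, at every node, |h(left) - h(right)| <= 1 (empty subtree has height -1).
Bottom-up per-node check:
  node 7: h_left=-1, h_right=-1, diff=0 [OK], height=0
  node 13: h_left=0, h_right=-1, diff=1 [OK], height=1
  node 19: h_left=-1, h_right=-1, diff=0 [OK], height=0
  node 20: h_left=0, h_right=-1, diff=1 [OK], height=1
  node 14: h_left=1, h_right=1, diff=0 [OK], height=2
  node 33: h_left=-1, h_right=-1, diff=0 [OK], height=0
  node 40: h_left=0, h_right=-1, diff=1 [OK], height=1
  node 47: h_left=-1, h_right=-1, diff=0 [OK], height=0
  node 41: h_left=1, h_right=0, diff=1 [OK], height=2
  node 24: h_left=2, h_right=2, diff=0 [OK], height=3
All nodes satisfy the balance condition.
Result: Balanced


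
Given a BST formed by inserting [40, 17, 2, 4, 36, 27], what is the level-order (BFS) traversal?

Tree insertion order: [40, 17, 2, 4, 36, 27]
Tree (level-order array): [40, 17, None, 2, 36, None, 4, 27]
BFS from the root, enqueuing left then right child of each popped node:
  queue [40] -> pop 40, enqueue [17], visited so far: [40]
  queue [17] -> pop 17, enqueue [2, 36], visited so far: [40, 17]
  queue [2, 36] -> pop 2, enqueue [4], visited so far: [40, 17, 2]
  queue [36, 4] -> pop 36, enqueue [27], visited so far: [40, 17, 2, 36]
  queue [4, 27] -> pop 4, enqueue [none], visited so far: [40, 17, 2, 36, 4]
  queue [27] -> pop 27, enqueue [none], visited so far: [40, 17, 2, 36, 4, 27]
Result: [40, 17, 2, 36, 4, 27]


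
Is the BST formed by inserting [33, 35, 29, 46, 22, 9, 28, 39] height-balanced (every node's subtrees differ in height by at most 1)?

Tree (level-order array): [33, 29, 35, 22, None, None, 46, 9, 28, 39]
Definition: a tree is height-balanced if, at every node, |h(left) - h(right)| <= 1 (empty subtree has height -1).
Bottom-up per-node check:
  node 9: h_left=-1, h_right=-1, diff=0 [OK], height=0
  node 28: h_left=-1, h_right=-1, diff=0 [OK], height=0
  node 22: h_left=0, h_right=0, diff=0 [OK], height=1
  node 29: h_left=1, h_right=-1, diff=2 [FAIL (|1--1|=2 > 1)], height=2
  node 39: h_left=-1, h_right=-1, diff=0 [OK], height=0
  node 46: h_left=0, h_right=-1, diff=1 [OK], height=1
  node 35: h_left=-1, h_right=1, diff=2 [FAIL (|-1-1|=2 > 1)], height=2
  node 33: h_left=2, h_right=2, diff=0 [OK], height=3
Node 29 violates the condition: |1 - -1| = 2 > 1.
Result: Not balanced


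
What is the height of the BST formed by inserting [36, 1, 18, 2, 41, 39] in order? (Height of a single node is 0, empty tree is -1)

Insertion order: [36, 1, 18, 2, 41, 39]
Tree (level-order array): [36, 1, 41, None, 18, 39, None, 2]
Compute height bottom-up (empty subtree = -1):
  height(2) = 1 + max(-1, -1) = 0
  height(18) = 1 + max(0, -1) = 1
  height(1) = 1 + max(-1, 1) = 2
  height(39) = 1 + max(-1, -1) = 0
  height(41) = 1 + max(0, -1) = 1
  height(36) = 1 + max(2, 1) = 3
Height = 3


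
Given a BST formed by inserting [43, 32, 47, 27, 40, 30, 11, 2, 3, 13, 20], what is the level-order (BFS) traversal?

Tree insertion order: [43, 32, 47, 27, 40, 30, 11, 2, 3, 13, 20]
Tree (level-order array): [43, 32, 47, 27, 40, None, None, 11, 30, None, None, 2, 13, None, None, None, 3, None, 20]
BFS from the root, enqueuing left then right child of each popped node:
  queue [43] -> pop 43, enqueue [32, 47], visited so far: [43]
  queue [32, 47] -> pop 32, enqueue [27, 40], visited so far: [43, 32]
  queue [47, 27, 40] -> pop 47, enqueue [none], visited so far: [43, 32, 47]
  queue [27, 40] -> pop 27, enqueue [11, 30], visited so far: [43, 32, 47, 27]
  queue [40, 11, 30] -> pop 40, enqueue [none], visited so far: [43, 32, 47, 27, 40]
  queue [11, 30] -> pop 11, enqueue [2, 13], visited so far: [43, 32, 47, 27, 40, 11]
  queue [30, 2, 13] -> pop 30, enqueue [none], visited so far: [43, 32, 47, 27, 40, 11, 30]
  queue [2, 13] -> pop 2, enqueue [3], visited so far: [43, 32, 47, 27, 40, 11, 30, 2]
  queue [13, 3] -> pop 13, enqueue [20], visited so far: [43, 32, 47, 27, 40, 11, 30, 2, 13]
  queue [3, 20] -> pop 3, enqueue [none], visited so far: [43, 32, 47, 27, 40, 11, 30, 2, 13, 3]
  queue [20] -> pop 20, enqueue [none], visited so far: [43, 32, 47, 27, 40, 11, 30, 2, 13, 3, 20]
Result: [43, 32, 47, 27, 40, 11, 30, 2, 13, 3, 20]


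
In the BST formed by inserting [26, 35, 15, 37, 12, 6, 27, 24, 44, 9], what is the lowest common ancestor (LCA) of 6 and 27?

Tree insertion order: [26, 35, 15, 37, 12, 6, 27, 24, 44, 9]
Tree (level-order array): [26, 15, 35, 12, 24, 27, 37, 6, None, None, None, None, None, None, 44, None, 9]
In a BST, the LCA of p=6, q=27 is the first node v on the
root-to-leaf path with p <= v <= q (go left if both < v, right if both > v).
Walk from root:
  at 26: 6 <= 26 <= 27, this is the LCA
LCA = 26


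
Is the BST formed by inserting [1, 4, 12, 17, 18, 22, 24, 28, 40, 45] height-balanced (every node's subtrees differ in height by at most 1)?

Tree (level-order array): [1, None, 4, None, 12, None, 17, None, 18, None, 22, None, 24, None, 28, None, 40, None, 45]
Definition: a tree is height-balanced if, at every node, |h(left) - h(right)| <= 1 (empty subtree has height -1).
Bottom-up per-node check:
  node 45: h_left=-1, h_right=-1, diff=0 [OK], height=0
  node 40: h_left=-1, h_right=0, diff=1 [OK], height=1
  node 28: h_left=-1, h_right=1, diff=2 [FAIL (|-1-1|=2 > 1)], height=2
  node 24: h_left=-1, h_right=2, diff=3 [FAIL (|-1-2|=3 > 1)], height=3
  node 22: h_left=-1, h_right=3, diff=4 [FAIL (|-1-3|=4 > 1)], height=4
  node 18: h_left=-1, h_right=4, diff=5 [FAIL (|-1-4|=5 > 1)], height=5
  node 17: h_left=-1, h_right=5, diff=6 [FAIL (|-1-5|=6 > 1)], height=6
  node 12: h_left=-1, h_right=6, diff=7 [FAIL (|-1-6|=7 > 1)], height=7
  node 4: h_left=-1, h_right=7, diff=8 [FAIL (|-1-7|=8 > 1)], height=8
  node 1: h_left=-1, h_right=8, diff=9 [FAIL (|-1-8|=9 > 1)], height=9
Node 28 violates the condition: |-1 - 1| = 2 > 1.
Result: Not balanced


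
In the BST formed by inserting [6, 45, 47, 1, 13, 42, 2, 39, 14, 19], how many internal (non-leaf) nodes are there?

Tree built from: [6, 45, 47, 1, 13, 42, 2, 39, 14, 19]
Tree (level-order array): [6, 1, 45, None, 2, 13, 47, None, None, None, 42, None, None, 39, None, 14, None, None, 19]
Rule: An internal node has at least one child.
Per-node child counts:
  node 6: 2 child(ren)
  node 1: 1 child(ren)
  node 2: 0 child(ren)
  node 45: 2 child(ren)
  node 13: 1 child(ren)
  node 42: 1 child(ren)
  node 39: 1 child(ren)
  node 14: 1 child(ren)
  node 19: 0 child(ren)
  node 47: 0 child(ren)
Matching nodes: [6, 1, 45, 13, 42, 39, 14]
Count of internal (non-leaf) nodes: 7


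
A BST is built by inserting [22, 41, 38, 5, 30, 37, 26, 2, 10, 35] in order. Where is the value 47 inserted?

Starting tree (level order): [22, 5, 41, 2, 10, 38, None, None, None, None, None, 30, None, 26, 37, None, None, 35]
Insertion path: 22 -> 41
Result: insert 47 as right child of 41
Final tree (level order): [22, 5, 41, 2, 10, 38, 47, None, None, None, None, 30, None, None, None, 26, 37, None, None, 35]


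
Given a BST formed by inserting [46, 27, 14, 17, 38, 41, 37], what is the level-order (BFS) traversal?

Tree insertion order: [46, 27, 14, 17, 38, 41, 37]
Tree (level-order array): [46, 27, None, 14, 38, None, 17, 37, 41]
BFS from the root, enqueuing left then right child of each popped node:
  queue [46] -> pop 46, enqueue [27], visited so far: [46]
  queue [27] -> pop 27, enqueue [14, 38], visited so far: [46, 27]
  queue [14, 38] -> pop 14, enqueue [17], visited so far: [46, 27, 14]
  queue [38, 17] -> pop 38, enqueue [37, 41], visited so far: [46, 27, 14, 38]
  queue [17, 37, 41] -> pop 17, enqueue [none], visited so far: [46, 27, 14, 38, 17]
  queue [37, 41] -> pop 37, enqueue [none], visited so far: [46, 27, 14, 38, 17, 37]
  queue [41] -> pop 41, enqueue [none], visited so far: [46, 27, 14, 38, 17, 37, 41]
Result: [46, 27, 14, 38, 17, 37, 41]


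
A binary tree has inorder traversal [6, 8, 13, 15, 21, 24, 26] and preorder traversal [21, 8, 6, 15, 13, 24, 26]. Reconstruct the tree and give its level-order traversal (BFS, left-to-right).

Inorder:  [6, 8, 13, 15, 21, 24, 26]
Preorder: [21, 8, 6, 15, 13, 24, 26]
Algorithm: preorder visits root first, so consume preorder in order;
for each root, split the current inorder slice at that value into
left-subtree inorder and right-subtree inorder, then recurse.
Recursive splits:
  root=21; inorder splits into left=[6, 8, 13, 15], right=[24, 26]
  root=8; inorder splits into left=[6], right=[13, 15]
  root=6; inorder splits into left=[], right=[]
  root=15; inorder splits into left=[13], right=[]
  root=13; inorder splits into left=[], right=[]
  root=24; inorder splits into left=[], right=[26]
  root=26; inorder splits into left=[], right=[]
Reconstructed level-order: [21, 8, 24, 6, 15, 26, 13]


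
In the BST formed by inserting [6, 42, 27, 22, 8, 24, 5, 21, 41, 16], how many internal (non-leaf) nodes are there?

Tree built from: [6, 42, 27, 22, 8, 24, 5, 21, 41, 16]
Tree (level-order array): [6, 5, 42, None, None, 27, None, 22, 41, 8, 24, None, None, None, 21, None, None, 16]
Rule: An internal node has at least one child.
Per-node child counts:
  node 6: 2 child(ren)
  node 5: 0 child(ren)
  node 42: 1 child(ren)
  node 27: 2 child(ren)
  node 22: 2 child(ren)
  node 8: 1 child(ren)
  node 21: 1 child(ren)
  node 16: 0 child(ren)
  node 24: 0 child(ren)
  node 41: 0 child(ren)
Matching nodes: [6, 42, 27, 22, 8, 21]
Count of internal (non-leaf) nodes: 6


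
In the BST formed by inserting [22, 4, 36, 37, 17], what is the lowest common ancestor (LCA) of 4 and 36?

Tree insertion order: [22, 4, 36, 37, 17]
Tree (level-order array): [22, 4, 36, None, 17, None, 37]
In a BST, the LCA of p=4, q=36 is the first node v on the
root-to-leaf path with p <= v <= q (go left if both < v, right if both > v).
Walk from root:
  at 22: 4 <= 22 <= 36, this is the LCA
LCA = 22


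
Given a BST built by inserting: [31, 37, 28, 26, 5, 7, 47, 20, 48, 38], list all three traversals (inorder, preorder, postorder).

Tree insertion order: [31, 37, 28, 26, 5, 7, 47, 20, 48, 38]
Tree (level-order array): [31, 28, 37, 26, None, None, 47, 5, None, 38, 48, None, 7, None, None, None, None, None, 20]
Inorder (L, root, R): [5, 7, 20, 26, 28, 31, 37, 38, 47, 48]
Preorder (root, L, R): [31, 28, 26, 5, 7, 20, 37, 47, 38, 48]
Postorder (L, R, root): [20, 7, 5, 26, 28, 38, 48, 47, 37, 31]


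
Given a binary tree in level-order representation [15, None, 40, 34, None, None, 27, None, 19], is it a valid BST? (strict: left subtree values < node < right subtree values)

Level-order array: [15, None, 40, 34, None, None, 27, None, 19]
Validate using subtree bounds (lo, hi): at each node, require lo < value < hi,
then recurse left with hi=value and right with lo=value.
Preorder trace (stopping at first violation):
  at node 15 with bounds (-inf, +inf): OK
  at node 40 with bounds (15, +inf): OK
  at node 34 with bounds (15, 40): OK
  at node 27 with bounds (34, 40): VIOLATION
Node 27 violates its bound: not (34 < 27 < 40).
Result: Not a valid BST


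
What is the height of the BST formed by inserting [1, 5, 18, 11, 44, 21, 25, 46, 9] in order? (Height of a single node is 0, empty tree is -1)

Insertion order: [1, 5, 18, 11, 44, 21, 25, 46, 9]
Tree (level-order array): [1, None, 5, None, 18, 11, 44, 9, None, 21, 46, None, None, None, 25]
Compute height bottom-up (empty subtree = -1):
  height(9) = 1 + max(-1, -1) = 0
  height(11) = 1 + max(0, -1) = 1
  height(25) = 1 + max(-1, -1) = 0
  height(21) = 1 + max(-1, 0) = 1
  height(46) = 1 + max(-1, -1) = 0
  height(44) = 1 + max(1, 0) = 2
  height(18) = 1 + max(1, 2) = 3
  height(5) = 1 + max(-1, 3) = 4
  height(1) = 1 + max(-1, 4) = 5
Height = 5


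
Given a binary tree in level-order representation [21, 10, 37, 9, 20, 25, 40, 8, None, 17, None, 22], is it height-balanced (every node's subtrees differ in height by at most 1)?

Tree (level-order array): [21, 10, 37, 9, 20, 25, 40, 8, None, 17, None, 22]
Definition: a tree is height-balanced if, at every node, |h(left) - h(right)| <= 1 (empty subtree has height -1).
Bottom-up per-node check:
  node 8: h_left=-1, h_right=-1, diff=0 [OK], height=0
  node 9: h_left=0, h_right=-1, diff=1 [OK], height=1
  node 17: h_left=-1, h_right=-1, diff=0 [OK], height=0
  node 20: h_left=0, h_right=-1, diff=1 [OK], height=1
  node 10: h_left=1, h_right=1, diff=0 [OK], height=2
  node 22: h_left=-1, h_right=-1, diff=0 [OK], height=0
  node 25: h_left=0, h_right=-1, diff=1 [OK], height=1
  node 40: h_left=-1, h_right=-1, diff=0 [OK], height=0
  node 37: h_left=1, h_right=0, diff=1 [OK], height=2
  node 21: h_left=2, h_right=2, diff=0 [OK], height=3
All nodes satisfy the balance condition.
Result: Balanced


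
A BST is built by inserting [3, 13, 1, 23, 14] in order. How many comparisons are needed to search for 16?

Search path for 16: 3 -> 13 -> 23 -> 14
Found: False
Comparisons: 4


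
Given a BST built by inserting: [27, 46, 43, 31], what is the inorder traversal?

Tree insertion order: [27, 46, 43, 31]
Tree (level-order array): [27, None, 46, 43, None, 31]
Inorder traversal: [27, 31, 43, 46]


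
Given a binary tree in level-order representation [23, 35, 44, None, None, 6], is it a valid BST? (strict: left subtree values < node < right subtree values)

Level-order array: [23, 35, 44, None, None, 6]
Validate using subtree bounds (lo, hi): at each node, require lo < value < hi,
then recurse left with hi=value and right with lo=value.
Preorder trace (stopping at first violation):
  at node 23 with bounds (-inf, +inf): OK
  at node 35 with bounds (-inf, 23): VIOLATION
Node 35 violates its bound: not (-inf < 35 < 23).
Result: Not a valid BST


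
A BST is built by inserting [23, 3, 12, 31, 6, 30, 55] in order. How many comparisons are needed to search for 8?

Search path for 8: 23 -> 3 -> 12 -> 6
Found: False
Comparisons: 4


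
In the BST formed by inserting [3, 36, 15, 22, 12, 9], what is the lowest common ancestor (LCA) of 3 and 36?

Tree insertion order: [3, 36, 15, 22, 12, 9]
Tree (level-order array): [3, None, 36, 15, None, 12, 22, 9]
In a BST, the LCA of p=3, q=36 is the first node v on the
root-to-leaf path with p <= v <= q (go left if both < v, right if both > v).
Walk from root:
  at 3: 3 <= 3 <= 36, this is the LCA
LCA = 3


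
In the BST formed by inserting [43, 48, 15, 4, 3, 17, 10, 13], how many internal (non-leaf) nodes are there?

Tree built from: [43, 48, 15, 4, 3, 17, 10, 13]
Tree (level-order array): [43, 15, 48, 4, 17, None, None, 3, 10, None, None, None, None, None, 13]
Rule: An internal node has at least one child.
Per-node child counts:
  node 43: 2 child(ren)
  node 15: 2 child(ren)
  node 4: 2 child(ren)
  node 3: 0 child(ren)
  node 10: 1 child(ren)
  node 13: 0 child(ren)
  node 17: 0 child(ren)
  node 48: 0 child(ren)
Matching nodes: [43, 15, 4, 10]
Count of internal (non-leaf) nodes: 4


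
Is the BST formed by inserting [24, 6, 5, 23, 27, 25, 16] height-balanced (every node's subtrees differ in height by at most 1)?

Tree (level-order array): [24, 6, 27, 5, 23, 25, None, None, None, 16]
Definition: a tree is height-balanced if, at every node, |h(left) - h(right)| <= 1 (empty subtree has height -1).
Bottom-up per-node check:
  node 5: h_left=-1, h_right=-1, diff=0 [OK], height=0
  node 16: h_left=-1, h_right=-1, diff=0 [OK], height=0
  node 23: h_left=0, h_right=-1, diff=1 [OK], height=1
  node 6: h_left=0, h_right=1, diff=1 [OK], height=2
  node 25: h_left=-1, h_right=-1, diff=0 [OK], height=0
  node 27: h_left=0, h_right=-1, diff=1 [OK], height=1
  node 24: h_left=2, h_right=1, diff=1 [OK], height=3
All nodes satisfy the balance condition.
Result: Balanced


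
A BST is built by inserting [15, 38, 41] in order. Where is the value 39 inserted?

Starting tree (level order): [15, None, 38, None, 41]
Insertion path: 15 -> 38 -> 41
Result: insert 39 as left child of 41
Final tree (level order): [15, None, 38, None, 41, 39]


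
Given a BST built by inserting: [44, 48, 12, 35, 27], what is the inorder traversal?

Tree insertion order: [44, 48, 12, 35, 27]
Tree (level-order array): [44, 12, 48, None, 35, None, None, 27]
Inorder traversal: [12, 27, 35, 44, 48]


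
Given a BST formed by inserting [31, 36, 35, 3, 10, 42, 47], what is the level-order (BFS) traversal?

Tree insertion order: [31, 36, 35, 3, 10, 42, 47]
Tree (level-order array): [31, 3, 36, None, 10, 35, 42, None, None, None, None, None, 47]
BFS from the root, enqueuing left then right child of each popped node:
  queue [31] -> pop 31, enqueue [3, 36], visited so far: [31]
  queue [3, 36] -> pop 3, enqueue [10], visited so far: [31, 3]
  queue [36, 10] -> pop 36, enqueue [35, 42], visited so far: [31, 3, 36]
  queue [10, 35, 42] -> pop 10, enqueue [none], visited so far: [31, 3, 36, 10]
  queue [35, 42] -> pop 35, enqueue [none], visited so far: [31, 3, 36, 10, 35]
  queue [42] -> pop 42, enqueue [47], visited so far: [31, 3, 36, 10, 35, 42]
  queue [47] -> pop 47, enqueue [none], visited so far: [31, 3, 36, 10, 35, 42, 47]
Result: [31, 3, 36, 10, 35, 42, 47]


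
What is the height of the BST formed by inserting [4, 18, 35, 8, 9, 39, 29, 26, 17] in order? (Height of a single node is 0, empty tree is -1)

Insertion order: [4, 18, 35, 8, 9, 39, 29, 26, 17]
Tree (level-order array): [4, None, 18, 8, 35, None, 9, 29, 39, None, 17, 26]
Compute height bottom-up (empty subtree = -1):
  height(17) = 1 + max(-1, -1) = 0
  height(9) = 1 + max(-1, 0) = 1
  height(8) = 1 + max(-1, 1) = 2
  height(26) = 1 + max(-1, -1) = 0
  height(29) = 1 + max(0, -1) = 1
  height(39) = 1 + max(-1, -1) = 0
  height(35) = 1 + max(1, 0) = 2
  height(18) = 1 + max(2, 2) = 3
  height(4) = 1 + max(-1, 3) = 4
Height = 4


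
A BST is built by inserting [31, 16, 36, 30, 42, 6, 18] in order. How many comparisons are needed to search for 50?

Search path for 50: 31 -> 36 -> 42
Found: False
Comparisons: 3


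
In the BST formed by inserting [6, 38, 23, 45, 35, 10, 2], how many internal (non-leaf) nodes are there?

Tree built from: [6, 38, 23, 45, 35, 10, 2]
Tree (level-order array): [6, 2, 38, None, None, 23, 45, 10, 35]
Rule: An internal node has at least one child.
Per-node child counts:
  node 6: 2 child(ren)
  node 2: 0 child(ren)
  node 38: 2 child(ren)
  node 23: 2 child(ren)
  node 10: 0 child(ren)
  node 35: 0 child(ren)
  node 45: 0 child(ren)
Matching nodes: [6, 38, 23]
Count of internal (non-leaf) nodes: 3


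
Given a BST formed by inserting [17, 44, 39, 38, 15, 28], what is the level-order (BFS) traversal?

Tree insertion order: [17, 44, 39, 38, 15, 28]
Tree (level-order array): [17, 15, 44, None, None, 39, None, 38, None, 28]
BFS from the root, enqueuing left then right child of each popped node:
  queue [17] -> pop 17, enqueue [15, 44], visited so far: [17]
  queue [15, 44] -> pop 15, enqueue [none], visited so far: [17, 15]
  queue [44] -> pop 44, enqueue [39], visited so far: [17, 15, 44]
  queue [39] -> pop 39, enqueue [38], visited so far: [17, 15, 44, 39]
  queue [38] -> pop 38, enqueue [28], visited so far: [17, 15, 44, 39, 38]
  queue [28] -> pop 28, enqueue [none], visited so far: [17, 15, 44, 39, 38, 28]
Result: [17, 15, 44, 39, 38, 28]


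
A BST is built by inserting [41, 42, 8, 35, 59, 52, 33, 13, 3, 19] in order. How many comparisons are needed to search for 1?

Search path for 1: 41 -> 8 -> 3
Found: False
Comparisons: 3


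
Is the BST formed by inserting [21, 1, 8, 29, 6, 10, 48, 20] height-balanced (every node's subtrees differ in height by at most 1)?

Tree (level-order array): [21, 1, 29, None, 8, None, 48, 6, 10, None, None, None, None, None, 20]
Definition: a tree is height-balanced if, at every node, |h(left) - h(right)| <= 1 (empty subtree has height -1).
Bottom-up per-node check:
  node 6: h_left=-1, h_right=-1, diff=0 [OK], height=0
  node 20: h_left=-1, h_right=-1, diff=0 [OK], height=0
  node 10: h_left=-1, h_right=0, diff=1 [OK], height=1
  node 8: h_left=0, h_right=1, diff=1 [OK], height=2
  node 1: h_left=-1, h_right=2, diff=3 [FAIL (|-1-2|=3 > 1)], height=3
  node 48: h_left=-1, h_right=-1, diff=0 [OK], height=0
  node 29: h_left=-1, h_right=0, diff=1 [OK], height=1
  node 21: h_left=3, h_right=1, diff=2 [FAIL (|3-1|=2 > 1)], height=4
Node 1 violates the condition: |-1 - 2| = 3 > 1.
Result: Not balanced


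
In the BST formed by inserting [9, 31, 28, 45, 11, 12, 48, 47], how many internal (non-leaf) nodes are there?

Tree built from: [9, 31, 28, 45, 11, 12, 48, 47]
Tree (level-order array): [9, None, 31, 28, 45, 11, None, None, 48, None, 12, 47]
Rule: An internal node has at least one child.
Per-node child counts:
  node 9: 1 child(ren)
  node 31: 2 child(ren)
  node 28: 1 child(ren)
  node 11: 1 child(ren)
  node 12: 0 child(ren)
  node 45: 1 child(ren)
  node 48: 1 child(ren)
  node 47: 0 child(ren)
Matching nodes: [9, 31, 28, 11, 45, 48]
Count of internal (non-leaf) nodes: 6


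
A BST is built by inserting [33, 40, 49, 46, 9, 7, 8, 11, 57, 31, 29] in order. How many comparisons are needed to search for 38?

Search path for 38: 33 -> 40
Found: False
Comparisons: 2


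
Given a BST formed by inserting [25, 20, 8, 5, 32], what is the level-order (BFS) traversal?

Tree insertion order: [25, 20, 8, 5, 32]
Tree (level-order array): [25, 20, 32, 8, None, None, None, 5]
BFS from the root, enqueuing left then right child of each popped node:
  queue [25] -> pop 25, enqueue [20, 32], visited so far: [25]
  queue [20, 32] -> pop 20, enqueue [8], visited so far: [25, 20]
  queue [32, 8] -> pop 32, enqueue [none], visited so far: [25, 20, 32]
  queue [8] -> pop 8, enqueue [5], visited so far: [25, 20, 32, 8]
  queue [5] -> pop 5, enqueue [none], visited so far: [25, 20, 32, 8, 5]
Result: [25, 20, 32, 8, 5]


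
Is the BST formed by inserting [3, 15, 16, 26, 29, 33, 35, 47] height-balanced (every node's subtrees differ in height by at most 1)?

Tree (level-order array): [3, None, 15, None, 16, None, 26, None, 29, None, 33, None, 35, None, 47]
Definition: a tree is height-balanced if, at every node, |h(left) - h(right)| <= 1 (empty subtree has height -1).
Bottom-up per-node check:
  node 47: h_left=-1, h_right=-1, diff=0 [OK], height=0
  node 35: h_left=-1, h_right=0, diff=1 [OK], height=1
  node 33: h_left=-1, h_right=1, diff=2 [FAIL (|-1-1|=2 > 1)], height=2
  node 29: h_left=-1, h_right=2, diff=3 [FAIL (|-1-2|=3 > 1)], height=3
  node 26: h_left=-1, h_right=3, diff=4 [FAIL (|-1-3|=4 > 1)], height=4
  node 16: h_left=-1, h_right=4, diff=5 [FAIL (|-1-4|=5 > 1)], height=5
  node 15: h_left=-1, h_right=5, diff=6 [FAIL (|-1-5|=6 > 1)], height=6
  node 3: h_left=-1, h_right=6, diff=7 [FAIL (|-1-6|=7 > 1)], height=7
Node 33 violates the condition: |-1 - 1| = 2 > 1.
Result: Not balanced


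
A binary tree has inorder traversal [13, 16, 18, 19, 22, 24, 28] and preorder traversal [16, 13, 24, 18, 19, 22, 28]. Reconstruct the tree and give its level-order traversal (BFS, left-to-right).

Inorder:  [13, 16, 18, 19, 22, 24, 28]
Preorder: [16, 13, 24, 18, 19, 22, 28]
Algorithm: preorder visits root first, so consume preorder in order;
for each root, split the current inorder slice at that value into
left-subtree inorder and right-subtree inorder, then recurse.
Recursive splits:
  root=16; inorder splits into left=[13], right=[18, 19, 22, 24, 28]
  root=13; inorder splits into left=[], right=[]
  root=24; inorder splits into left=[18, 19, 22], right=[28]
  root=18; inorder splits into left=[], right=[19, 22]
  root=19; inorder splits into left=[], right=[22]
  root=22; inorder splits into left=[], right=[]
  root=28; inorder splits into left=[], right=[]
Reconstructed level-order: [16, 13, 24, 18, 28, 19, 22]


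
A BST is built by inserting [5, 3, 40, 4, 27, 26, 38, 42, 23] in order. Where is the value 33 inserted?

Starting tree (level order): [5, 3, 40, None, 4, 27, 42, None, None, 26, 38, None, None, 23]
Insertion path: 5 -> 40 -> 27 -> 38
Result: insert 33 as left child of 38
Final tree (level order): [5, 3, 40, None, 4, 27, 42, None, None, 26, 38, None, None, 23, None, 33]


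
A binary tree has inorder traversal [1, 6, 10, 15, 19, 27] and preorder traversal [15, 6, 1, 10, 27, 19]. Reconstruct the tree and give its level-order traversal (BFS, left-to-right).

Inorder:  [1, 6, 10, 15, 19, 27]
Preorder: [15, 6, 1, 10, 27, 19]
Algorithm: preorder visits root first, so consume preorder in order;
for each root, split the current inorder slice at that value into
left-subtree inorder and right-subtree inorder, then recurse.
Recursive splits:
  root=15; inorder splits into left=[1, 6, 10], right=[19, 27]
  root=6; inorder splits into left=[1], right=[10]
  root=1; inorder splits into left=[], right=[]
  root=10; inorder splits into left=[], right=[]
  root=27; inorder splits into left=[19], right=[]
  root=19; inorder splits into left=[], right=[]
Reconstructed level-order: [15, 6, 27, 1, 10, 19]


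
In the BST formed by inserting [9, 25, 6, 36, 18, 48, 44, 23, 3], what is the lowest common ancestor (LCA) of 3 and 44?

Tree insertion order: [9, 25, 6, 36, 18, 48, 44, 23, 3]
Tree (level-order array): [9, 6, 25, 3, None, 18, 36, None, None, None, 23, None, 48, None, None, 44]
In a BST, the LCA of p=3, q=44 is the first node v on the
root-to-leaf path with p <= v <= q (go left if both < v, right if both > v).
Walk from root:
  at 9: 3 <= 9 <= 44, this is the LCA
LCA = 9


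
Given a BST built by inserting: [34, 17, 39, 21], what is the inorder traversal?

Tree insertion order: [34, 17, 39, 21]
Tree (level-order array): [34, 17, 39, None, 21]
Inorder traversal: [17, 21, 34, 39]


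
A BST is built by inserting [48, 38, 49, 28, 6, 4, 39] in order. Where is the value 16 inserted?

Starting tree (level order): [48, 38, 49, 28, 39, None, None, 6, None, None, None, 4]
Insertion path: 48 -> 38 -> 28 -> 6
Result: insert 16 as right child of 6
Final tree (level order): [48, 38, 49, 28, 39, None, None, 6, None, None, None, 4, 16]


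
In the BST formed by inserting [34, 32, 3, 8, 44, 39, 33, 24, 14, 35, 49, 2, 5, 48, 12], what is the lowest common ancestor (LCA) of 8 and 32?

Tree insertion order: [34, 32, 3, 8, 44, 39, 33, 24, 14, 35, 49, 2, 5, 48, 12]
Tree (level-order array): [34, 32, 44, 3, 33, 39, 49, 2, 8, None, None, 35, None, 48, None, None, None, 5, 24, None, None, None, None, None, None, 14, None, 12]
In a BST, the LCA of p=8, q=32 is the first node v on the
root-to-leaf path with p <= v <= q (go left if both < v, right if both > v).
Walk from root:
  at 34: both 8 and 32 < 34, go left
  at 32: 8 <= 32 <= 32, this is the LCA
LCA = 32


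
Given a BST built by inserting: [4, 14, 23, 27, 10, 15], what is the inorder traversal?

Tree insertion order: [4, 14, 23, 27, 10, 15]
Tree (level-order array): [4, None, 14, 10, 23, None, None, 15, 27]
Inorder traversal: [4, 10, 14, 15, 23, 27]


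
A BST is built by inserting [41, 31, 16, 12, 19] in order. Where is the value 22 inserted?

Starting tree (level order): [41, 31, None, 16, None, 12, 19]
Insertion path: 41 -> 31 -> 16 -> 19
Result: insert 22 as right child of 19
Final tree (level order): [41, 31, None, 16, None, 12, 19, None, None, None, 22]


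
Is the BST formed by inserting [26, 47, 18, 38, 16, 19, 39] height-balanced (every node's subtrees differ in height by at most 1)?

Tree (level-order array): [26, 18, 47, 16, 19, 38, None, None, None, None, None, None, 39]
Definition: a tree is height-balanced if, at every node, |h(left) - h(right)| <= 1 (empty subtree has height -1).
Bottom-up per-node check:
  node 16: h_left=-1, h_right=-1, diff=0 [OK], height=0
  node 19: h_left=-1, h_right=-1, diff=0 [OK], height=0
  node 18: h_left=0, h_right=0, diff=0 [OK], height=1
  node 39: h_left=-1, h_right=-1, diff=0 [OK], height=0
  node 38: h_left=-1, h_right=0, diff=1 [OK], height=1
  node 47: h_left=1, h_right=-1, diff=2 [FAIL (|1--1|=2 > 1)], height=2
  node 26: h_left=1, h_right=2, diff=1 [OK], height=3
Node 47 violates the condition: |1 - -1| = 2 > 1.
Result: Not balanced


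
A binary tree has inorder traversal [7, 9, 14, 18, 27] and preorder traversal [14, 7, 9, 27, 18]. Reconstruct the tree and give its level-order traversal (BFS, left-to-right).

Inorder:  [7, 9, 14, 18, 27]
Preorder: [14, 7, 9, 27, 18]
Algorithm: preorder visits root first, so consume preorder in order;
for each root, split the current inorder slice at that value into
left-subtree inorder and right-subtree inorder, then recurse.
Recursive splits:
  root=14; inorder splits into left=[7, 9], right=[18, 27]
  root=7; inorder splits into left=[], right=[9]
  root=9; inorder splits into left=[], right=[]
  root=27; inorder splits into left=[18], right=[]
  root=18; inorder splits into left=[], right=[]
Reconstructed level-order: [14, 7, 27, 9, 18]


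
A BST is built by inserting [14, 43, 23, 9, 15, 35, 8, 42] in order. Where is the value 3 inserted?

Starting tree (level order): [14, 9, 43, 8, None, 23, None, None, None, 15, 35, None, None, None, 42]
Insertion path: 14 -> 9 -> 8
Result: insert 3 as left child of 8
Final tree (level order): [14, 9, 43, 8, None, 23, None, 3, None, 15, 35, None, None, None, None, None, 42]


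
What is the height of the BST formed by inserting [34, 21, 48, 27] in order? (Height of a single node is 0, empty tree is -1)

Insertion order: [34, 21, 48, 27]
Tree (level-order array): [34, 21, 48, None, 27]
Compute height bottom-up (empty subtree = -1):
  height(27) = 1 + max(-1, -1) = 0
  height(21) = 1 + max(-1, 0) = 1
  height(48) = 1 + max(-1, -1) = 0
  height(34) = 1 + max(1, 0) = 2
Height = 2


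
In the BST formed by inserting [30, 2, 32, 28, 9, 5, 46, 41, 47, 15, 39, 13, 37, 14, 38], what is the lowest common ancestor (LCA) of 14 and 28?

Tree insertion order: [30, 2, 32, 28, 9, 5, 46, 41, 47, 15, 39, 13, 37, 14, 38]
Tree (level-order array): [30, 2, 32, None, 28, None, 46, 9, None, 41, 47, 5, 15, 39, None, None, None, None, None, 13, None, 37, None, None, 14, None, 38]
In a BST, the LCA of p=14, q=28 is the first node v on the
root-to-leaf path with p <= v <= q (go left if both < v, right if both > v).
Walk from root:
  at 30: both 14 and 28 < 30, go left
  at 2: both 14 and 28 > 2, go right
  at 28: 14 <= 28 <= 28, this is the LCA
LCA = 28


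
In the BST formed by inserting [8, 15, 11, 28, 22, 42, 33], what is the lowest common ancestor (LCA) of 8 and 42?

Tree insertion order: [8, 15, 11, 28, 22, 42, 33]
Tree (level-order array): [8, None, 15, 11, 28, None, None, 22, 42, None, None, 33]
In a BST, the LCA of p=8, q=42 is the first node v on the
root-to-leaf path with p <= v <= q (go left if both < v, right if both > v).
Walk from root:
  at 8: 8 <= 8 <= 42, this is the LCA
LCA = 8


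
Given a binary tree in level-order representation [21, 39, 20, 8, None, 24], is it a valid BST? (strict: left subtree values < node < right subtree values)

Level-order array: [21, 39, 20, 8, None, 24]
Validate using subtree bounds (lo, hi): at each node, require lo < value < hi,
then recurse left with hi=value and right with lo=value.
Preorder trace (stopping at first violation):
  at node 21 with bounds (-inf, +inf): OK
  at node 39 with bounds (-inf, 21): VIOLATION
Node 39 violates its bound: not (-inf < 39 < 21).
Result: Not a valid BST


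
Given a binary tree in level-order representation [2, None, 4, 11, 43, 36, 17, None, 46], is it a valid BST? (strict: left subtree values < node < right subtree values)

Level-order array: [2, None, 4, 11, 43, 36, 17, None, 46]
Validate using subtree bounds (lo, hi): at each node, require lo < value < hi,
then recurse left with hi=value and right with lo=value.
Preorder trace (stopping at first violation):
  at node 2 with bounds (-inf, +inf): OK
  at node 4 with bounds (2, +inf): OK
  at node 11 with bounds (2, 4): VIOLATION
Node 11 violates its bound: not (2 < 11 < 4).
Result: Not a valid BST


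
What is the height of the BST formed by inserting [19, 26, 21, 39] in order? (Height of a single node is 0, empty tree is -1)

Insertion order: [19, 26, 21, 39]
Tree (level-order array): [19, None, 26, 21, 39]
Compute height bottom-up (empty subtree = -1):
  height(21) = 1 + max(-1, -1) = 0
  height(39) = 1 + max(-1, -1) = 0
  height(26) = 1 + max(0, 0) = 1
  height(19) = 1 + max(-1, 1) = 2
Height = 2


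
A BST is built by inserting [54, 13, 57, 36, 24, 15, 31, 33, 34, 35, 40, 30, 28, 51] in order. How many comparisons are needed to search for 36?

Search path for 36: 54 -> 13 -> 36
Found: True
Comparisons: 3


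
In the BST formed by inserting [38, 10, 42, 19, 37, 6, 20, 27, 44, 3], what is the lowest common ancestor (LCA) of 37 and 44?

Tree insertion order: [38, 10, 42, 19, 37, 6, 20, 27, 44, 3]
Tree (level-order array): [38, 10, 42, 6, 19, None, 44, 3, None, None, 37, None, None, None, None, 20, None, None, 27]
In a BST, the LCA of p=37, q=44 is the first node v on the
root-to-leaf path with p <= v <= q (go left if both < v, right if both > v).
Walk from root:
  at 38: 37 <= 38 <= 44, this is the LCA
LCA = 38


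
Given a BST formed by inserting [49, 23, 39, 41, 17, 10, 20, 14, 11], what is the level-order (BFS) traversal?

Tree insertion order: [49, 23, 39, 41, 17, 10, 20, 14, 11]
Tree (level-order array): [49, 23, None, 17, 39, 10, 20, None, 41, None, 14, None, None, None, None, 11]
BFS from the root, enqueuing left then right child of each popped node:
  queue [49] -> pop 49, enqueue [23], visited so far: [49]
  queue [23] -> pop 23, enqueue [17, 39], visited so far: [49, 23]
  queue [17, 39] -> pop 17, enqueue [10, 20], visited so far: [49, 23, 17]
  queue [39, 10, 20] -> pop 39, enqueue [41], visited so far: [49, 23, 17, 39]
  queue [10, 20, 41] -> pop 10, enqueue [14], visited so far: [49, 23, 17, 39, 10]
  queue [20, 41, 14] -> pop 20, enqueue [none], visited so far: [49, 23, 17, 39, 10, 20]
  queue [41, 14] -> pop 41, enqueue [none], visited so far: [49, 23, 17, 39, 10, 20, 41]
  queue [14] -> pop 14, enqueue [11], visited so far: [49, 23, 17, 39, 10, 20, 41, 14]
  queue [11] -> pop 11, enqueue [none], visited so far: [49, 23, 17, 39, 10, 20, 41, 14, 11]
Result: [49, 23, 17, 39, 10, 20, 41, 14, 11]


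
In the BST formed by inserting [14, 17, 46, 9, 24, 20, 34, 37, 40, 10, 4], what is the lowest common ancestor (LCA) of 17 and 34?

Tree insertion order: [14, 17, 46, 9, 24, 20, 34, 37, 40, 10, 4]
Tree (level-order array): [14, 9, 17, 4, 10, None, 46, None, None, None, None, 24, None, 20, 34, None, None, None, 37, None, 40]
In a BST, the LCA of p=17, q=34 is the first node v on the
root-to-leaf path with p <= v <= q (go left if both < v, right if both > v).
Walk from root:
  at 14: both 17 and 34 > 14, go right
  at 17: 17 <= 17 <= 34, this is the LCA
LCA = 17


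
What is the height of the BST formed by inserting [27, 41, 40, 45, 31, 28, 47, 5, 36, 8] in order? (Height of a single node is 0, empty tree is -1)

Insertion order: [27, 41, 40, 45, 31, 28, 47, 5, 36, 8]
Tree (level-order array): [27, 5, 41, None, 8, 40, 45, None, None, 31, None, None, 47, 28, 36]
Compute height bottom-up (empty subtree = -1):
  height(8) = 1 + max(-1, -1) = 0
  height(5) = 1 + max(-1, 0) = 1
  height(28) = 1 + max(-1, -1) = 0
  height(36) = 1 + max(-1, -1) = 0
  height(31) = 1 + max(0, 0) = 1
  height(40) = 1 + max(1, -1) = 2
  height(47) = 1 + max(-1, -1) = 0
  height(45) = 1 + max(-1, 0) = 1
  height(41) = 1 + max(2, 1) = 3
  height(27) = 1 + max(1, 3) = 4
Height = 4


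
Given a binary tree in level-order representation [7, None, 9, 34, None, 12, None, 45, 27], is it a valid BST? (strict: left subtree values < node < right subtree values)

Level-order array: [7, None, 9, 34, None, 12, None, 45, 27]
Validate using subtree bounds (lo, hi): at each node, require lo < value < hi,
then recurse left with hi=value and right with lo=value.
Preorder trace (stopping at first violation):
  at node 7 with bounds (-inf, +inf): OK
  at node 9 with bounds (7, +inf): OK
  at node 34 with bounds (7, 9): VIOLATION
Node 34 violates its bound: not (7 < 34 < 9).
Result: Not a valid BST


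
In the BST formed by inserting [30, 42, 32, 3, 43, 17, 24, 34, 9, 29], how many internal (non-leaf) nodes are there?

Tree built from: [30, 42, 32, 3, 43, 17, 24, 34, 9, 29]
Tree (level-order array): [30, 3, 42, None, 17, 32, 43, 9, 24, None, 34, None, None, None, None, None, 29]
Rule: An internal node has at least one child.
Per-node child counts:
  node 30: 2 child(ren)
  node 3: 1 child(ren)
  node 17: 2 child(ren)
  node 9: 0 child(ren)
  node 24: 1 child(ren)
  node 29: 0 child(ren)
  node 42: 2 child(ren)
  node 32: 1 child(ren)
  node 34: 0 child(ren)
  node 43: 0 child(ren)
Matching nodes: [30, 3, 17, 24, 42, 32]
Count of internal (non-leaf) nodes: 6


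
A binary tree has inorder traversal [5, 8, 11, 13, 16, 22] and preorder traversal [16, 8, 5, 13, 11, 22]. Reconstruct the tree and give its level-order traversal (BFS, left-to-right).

Inorder:  [5, 8, 11, 13, 16, 22]
Preorder: [16, 8, 5, 13, 11, 22]
Algorithm: preorder visits root first, so consume preorder in order;
for each root, split the current inorder slice at that value into
left-subtree inorder and right-subtree inorder, then recurse.
Recursive splits:
  root=16; inorder splits into left=[5, 8, 11, 13], right=[22]
  root=8; inorder splits into left=[5], right=[11, 13]
  root=5; inorder splits into left=[], right=[]
  root=13; inorder splits into left=[11], right=[]
  root=11; inorder splits into left=[], right=[]
  root=22; inorder splits into left=[], right=[]
Reconstructed level-order: [16, 8, 22, 5, 13, 11]


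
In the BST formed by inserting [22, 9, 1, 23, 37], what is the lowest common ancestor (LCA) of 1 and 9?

Tree insertion order: [22, 9, 1, 23, 37]
Tree (level-order array): [22, 9, 23, 1, None, None, 37]
In a BST, the LCA of p=1, q=9 is the first node v on the
root-to-leaf path with p <= v <= q (go left if both < v, right if both > v).
Walk from root:
  at 22: both 1 and 9 < 22, go left
  at 9: 1 <= 9 <= 9, this is the LCA
LCA = 9
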